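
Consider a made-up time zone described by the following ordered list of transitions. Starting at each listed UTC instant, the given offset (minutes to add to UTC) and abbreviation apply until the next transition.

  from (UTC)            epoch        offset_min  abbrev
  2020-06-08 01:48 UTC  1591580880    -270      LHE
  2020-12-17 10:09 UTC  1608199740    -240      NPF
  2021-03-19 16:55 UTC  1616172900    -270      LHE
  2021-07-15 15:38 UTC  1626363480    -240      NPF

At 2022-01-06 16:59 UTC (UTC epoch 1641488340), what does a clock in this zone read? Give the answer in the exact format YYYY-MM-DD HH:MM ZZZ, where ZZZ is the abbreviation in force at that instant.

2022-01-06 12:59 NPF

Query: 2022-01-06 16:59 UTC
Rule 4/4 (NPF, -04:00): 2021-07-15 15:38 UTC ≤ query < +∞
16·60 + 59 - 240 = 779 min
779 = 0·1440 + 779; 779 = 12·60 + 59 → 12:59, same day
→ 2022-01-06 12:59 NPF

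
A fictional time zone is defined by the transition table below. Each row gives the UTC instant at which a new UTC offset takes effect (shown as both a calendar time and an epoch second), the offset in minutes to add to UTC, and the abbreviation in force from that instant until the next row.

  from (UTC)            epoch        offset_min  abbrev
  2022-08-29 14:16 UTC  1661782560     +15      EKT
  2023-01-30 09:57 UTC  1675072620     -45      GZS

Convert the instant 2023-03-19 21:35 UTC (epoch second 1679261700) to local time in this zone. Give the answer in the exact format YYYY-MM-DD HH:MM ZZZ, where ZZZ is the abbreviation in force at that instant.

Query: 2023-03-19 21:35 UTC
Rule 2/2 (GZS, -00:45): 2023-01-30 09:57 UTC ≤ query < +∞
21·60 + 35 - 45 = 1250 min
1250 = 0·1440 + 1250; 1250 = 20·60 + 50 → 20:50, same day
→ 2023-03-19 20:50 GZS

2023-03-19 20:50 GZS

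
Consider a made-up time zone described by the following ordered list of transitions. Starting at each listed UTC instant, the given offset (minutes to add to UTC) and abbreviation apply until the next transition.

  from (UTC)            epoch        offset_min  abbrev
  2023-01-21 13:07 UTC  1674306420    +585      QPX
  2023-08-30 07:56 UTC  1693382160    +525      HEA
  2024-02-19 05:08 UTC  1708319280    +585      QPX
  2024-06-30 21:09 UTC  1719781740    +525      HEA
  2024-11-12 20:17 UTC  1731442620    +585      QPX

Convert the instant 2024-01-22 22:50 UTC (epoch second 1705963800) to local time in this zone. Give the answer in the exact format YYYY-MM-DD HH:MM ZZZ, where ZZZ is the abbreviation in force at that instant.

2024-01-23 07:35 HEA

Query: 2024-01-22 22:50 UTC
Rule 2/5 (HEA, +08:45): 2023-08-30 07:56 UTC ≤ query < 2024-02-19 05:08 UTC
22·60 + 50 + 525 = 1895 min
1895 = 1·1440 + 455; 455 = 7·60 + 35 → 07:35, 2024-01-22 + 1 day = 2024-01-23
→ 2024-01-23 07:35 HEA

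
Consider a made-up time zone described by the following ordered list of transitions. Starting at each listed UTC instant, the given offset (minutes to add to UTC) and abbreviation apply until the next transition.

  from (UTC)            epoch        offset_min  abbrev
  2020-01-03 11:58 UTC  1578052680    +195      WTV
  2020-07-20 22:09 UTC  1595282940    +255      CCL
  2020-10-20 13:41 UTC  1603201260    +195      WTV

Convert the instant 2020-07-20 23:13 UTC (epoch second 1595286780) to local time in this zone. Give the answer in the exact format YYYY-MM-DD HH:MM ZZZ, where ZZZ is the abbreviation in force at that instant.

2020-07-21 03:28 CCL

Query: 2020-07-20 23:13 UTC
Rule 2/3 (CCL, +04:15): 2020-07-20 22:09 UTC ≤ query < 2020-10-20 13:41 UTC
23·60 + 13 + 255 = 1648 min
1648 = 1·1440 + 208; 208 = 3·60 + 28 → 03:28, 2020-07-20 + 1 day = 2020-07-21
→ 2020-07-21 03:28 CCL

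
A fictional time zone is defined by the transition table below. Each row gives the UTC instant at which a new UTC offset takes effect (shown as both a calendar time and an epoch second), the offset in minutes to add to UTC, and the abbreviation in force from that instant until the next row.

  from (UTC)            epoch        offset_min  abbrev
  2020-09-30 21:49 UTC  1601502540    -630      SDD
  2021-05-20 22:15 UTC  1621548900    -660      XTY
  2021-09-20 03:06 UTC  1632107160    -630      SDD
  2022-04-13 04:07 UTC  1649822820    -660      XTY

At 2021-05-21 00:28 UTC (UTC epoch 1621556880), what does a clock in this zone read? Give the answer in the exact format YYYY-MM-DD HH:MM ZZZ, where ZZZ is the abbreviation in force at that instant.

2021-05-20 13:28 XTY

Query: 2021-05-21 00:28 UTC
Rule 2/4 (XTY, -11:00): 2021-05-20 22:15 UTC ≤ query < 2021-09-20 03:06 UTC
0·60 + 28 - 660 = -632 min
-632 = -1·1440 + 808; 808 = 13·60 + 28 → 13:28, 2021-05-21 - 1 day = 2021-05-20
→ 2021-05-20 13:28 XTY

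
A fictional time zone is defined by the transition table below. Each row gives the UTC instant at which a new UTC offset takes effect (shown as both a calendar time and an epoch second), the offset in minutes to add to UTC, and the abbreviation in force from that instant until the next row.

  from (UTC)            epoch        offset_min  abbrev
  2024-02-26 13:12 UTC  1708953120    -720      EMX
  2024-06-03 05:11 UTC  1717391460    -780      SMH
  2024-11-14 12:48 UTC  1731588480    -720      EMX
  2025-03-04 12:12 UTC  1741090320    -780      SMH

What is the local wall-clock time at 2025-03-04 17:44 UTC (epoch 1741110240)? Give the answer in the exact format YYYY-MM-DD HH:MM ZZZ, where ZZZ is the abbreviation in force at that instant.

Query: 2025-03-04 17:44 UTC
Rule 4/4 (SMH, -13:00): 2025-03-04 12:12 UTC ≤ query < +∞
17·60 + 44 - 780 = 284 min
284 = 0·1440 + 284; 284 = 4·60 + 44 → 04:44, same day
→ 2025-03-04 04:44 SMH

2025-03-04 04:44 SMH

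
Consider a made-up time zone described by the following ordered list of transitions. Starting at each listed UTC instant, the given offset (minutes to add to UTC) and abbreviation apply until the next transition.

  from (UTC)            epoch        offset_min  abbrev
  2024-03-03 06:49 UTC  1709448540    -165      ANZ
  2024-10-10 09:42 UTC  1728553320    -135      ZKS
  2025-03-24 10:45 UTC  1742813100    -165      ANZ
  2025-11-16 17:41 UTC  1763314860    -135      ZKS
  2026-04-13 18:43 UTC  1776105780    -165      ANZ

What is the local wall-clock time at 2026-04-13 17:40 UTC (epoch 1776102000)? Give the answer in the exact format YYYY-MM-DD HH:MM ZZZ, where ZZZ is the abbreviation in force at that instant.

2026-04-13 15:25 ZKS

Query: 2026-04-13 17:40 UTC
Rule 4/5 (ZKS, -02:15): 2025-11-16 17:41 UTC ≤ query < 2026-04-13 18:43 UTC
17·60 + 40 - 135 = 925 min
925 = 0·1440 + 925; 925 = 15·60 + 25 → 15:25, same day
→ 2026-04-13 15:25 ZKS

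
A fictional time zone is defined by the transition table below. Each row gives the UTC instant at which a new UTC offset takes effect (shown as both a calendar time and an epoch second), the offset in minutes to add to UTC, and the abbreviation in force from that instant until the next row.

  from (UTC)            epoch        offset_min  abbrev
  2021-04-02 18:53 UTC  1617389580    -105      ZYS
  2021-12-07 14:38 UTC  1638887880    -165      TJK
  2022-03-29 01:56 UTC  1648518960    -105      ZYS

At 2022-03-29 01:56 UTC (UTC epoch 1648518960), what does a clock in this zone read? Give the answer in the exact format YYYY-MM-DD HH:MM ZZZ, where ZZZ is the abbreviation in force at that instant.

2022-03-29 00:11 ZYS

Query: 2022-03-29 01:56 UTC
Rule 3/3 (ZYS, -01:45): 2022-03-29 01:56 UTC ≤ query < +∞
1·60 + 56 - 105 = 11 min
11 = 0·1440 + 11; 11 = 0·60 + 11 → 00:11, same day
→ 2022-03-29 00:11 ZYS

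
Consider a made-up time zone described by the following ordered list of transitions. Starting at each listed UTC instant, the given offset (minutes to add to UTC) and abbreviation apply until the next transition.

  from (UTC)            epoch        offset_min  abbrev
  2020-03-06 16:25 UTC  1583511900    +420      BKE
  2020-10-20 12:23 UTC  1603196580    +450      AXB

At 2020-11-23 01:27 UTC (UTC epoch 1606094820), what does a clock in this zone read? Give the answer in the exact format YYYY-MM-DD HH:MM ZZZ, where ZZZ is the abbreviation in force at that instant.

Query: 2020-11-23 01:27 UTC
Rule 2/2 (AXB, +07:30): 2020-10-20 12:23 UTC ≤ query < +∞
1·60 + 27 + 450 = 537 min
537 = 0·1440 + 537; 537 = 8·60 + 57 → 08:57, same day
→ 2020-11-23 08:57 AXB

2020-11-23 08:57 AXB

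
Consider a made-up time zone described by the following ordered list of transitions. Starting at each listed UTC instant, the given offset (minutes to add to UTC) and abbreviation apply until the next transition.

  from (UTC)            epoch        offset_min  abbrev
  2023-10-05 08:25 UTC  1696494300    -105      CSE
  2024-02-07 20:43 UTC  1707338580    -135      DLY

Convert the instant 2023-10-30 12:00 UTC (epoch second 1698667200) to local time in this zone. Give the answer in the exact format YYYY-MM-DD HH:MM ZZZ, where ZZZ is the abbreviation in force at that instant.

2023-10-30 10:15 CSE

Query: 2023-10-30 12:00 UTC
Rule 1/2 (CSE, -01:45): 2023-10-05 08:25 UTC ≤ query < 2024-02-07 20:43 UTC
12·60 + 0 - 105 = 615 min
615 = 0·1440 + 615; 615 = 10·60 + 15 → 10:15, same day
→ 2023-10-30 10:15 CSE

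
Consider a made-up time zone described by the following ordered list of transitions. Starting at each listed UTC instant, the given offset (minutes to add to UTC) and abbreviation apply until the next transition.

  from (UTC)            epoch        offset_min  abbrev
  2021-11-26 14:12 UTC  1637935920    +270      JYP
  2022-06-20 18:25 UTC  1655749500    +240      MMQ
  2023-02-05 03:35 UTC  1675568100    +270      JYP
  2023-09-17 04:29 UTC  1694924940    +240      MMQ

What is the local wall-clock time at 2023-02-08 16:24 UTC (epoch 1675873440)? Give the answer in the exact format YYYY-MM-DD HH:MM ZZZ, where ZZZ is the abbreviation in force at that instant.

2023-02-08 20:54 JYP

Query: 2023-02-08 16:24 UTC
Rule 3/4 (JYP, +04:30): 2023-02-05 03:35 UTC ≤ query < 2023-09-17 04:29 UTC
16·60 + 24 + 270 = 1254 min
1254 = 0·1440 + 1254; 1254 = 20·60 + 54 → 20:54, same day
→ 2023-02-08 20:54 JYP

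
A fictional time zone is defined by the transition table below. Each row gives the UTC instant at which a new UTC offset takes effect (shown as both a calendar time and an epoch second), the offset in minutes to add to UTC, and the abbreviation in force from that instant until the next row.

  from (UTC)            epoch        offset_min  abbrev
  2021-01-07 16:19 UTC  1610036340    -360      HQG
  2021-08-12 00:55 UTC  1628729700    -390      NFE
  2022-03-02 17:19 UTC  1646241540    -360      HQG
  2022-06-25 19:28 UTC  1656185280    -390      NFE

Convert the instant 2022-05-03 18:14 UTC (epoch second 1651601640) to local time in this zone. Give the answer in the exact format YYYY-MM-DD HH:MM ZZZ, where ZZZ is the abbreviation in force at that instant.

Query: 2022-05-03 18:14 UTC
Rule 3/4 (HQG, -06:00): 2022-03-02 17:19 UTC ≤ query < 2022-06-25 19:28 UTC
18·60 + 14 - 360 = 734 min
734 = 0·1440 + 734; 734 = 12·60 + 14 → 12:14, same day
→ 2022-05-03 12:14 HQG

2022-05-03 12:14 HQG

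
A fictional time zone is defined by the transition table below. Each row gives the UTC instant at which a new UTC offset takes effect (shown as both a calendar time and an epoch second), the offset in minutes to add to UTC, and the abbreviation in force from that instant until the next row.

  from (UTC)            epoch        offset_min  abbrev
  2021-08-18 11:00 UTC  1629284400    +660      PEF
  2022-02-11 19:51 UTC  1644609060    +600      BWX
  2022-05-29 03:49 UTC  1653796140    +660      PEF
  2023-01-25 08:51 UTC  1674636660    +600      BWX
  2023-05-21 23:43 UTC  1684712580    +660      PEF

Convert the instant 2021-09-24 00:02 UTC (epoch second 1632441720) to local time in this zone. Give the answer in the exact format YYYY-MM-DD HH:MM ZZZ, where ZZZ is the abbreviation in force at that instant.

Query: 2021-09-24 00:02 UTC
Rule 1/5 (PEF, +11:00): 2021-08-18 11:00 UTC ≤ query < 2022-02-11 19:51 UTC
0·60 + 2 + 660 = 662 min
662 = 0·1440 + 662; 662 = 11·60 + 2 → 11:02, same day
→ 2021-09-24 11:02 PEF

2021-09-24 11:02 PEF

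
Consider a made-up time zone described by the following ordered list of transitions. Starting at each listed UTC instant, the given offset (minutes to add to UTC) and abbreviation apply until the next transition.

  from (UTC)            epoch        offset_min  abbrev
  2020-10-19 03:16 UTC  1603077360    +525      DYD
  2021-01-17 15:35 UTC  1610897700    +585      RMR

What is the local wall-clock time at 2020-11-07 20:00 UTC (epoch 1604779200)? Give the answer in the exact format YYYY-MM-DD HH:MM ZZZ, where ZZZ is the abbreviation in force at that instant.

2020-11-08 04:45 DYD

Query: 2020-11-07 20:00 UTC
Rule 1/2 (DYD, +08:45): 2020-10-19 03:16 UTC ≤ query < 2021-01-17 15:35 UTC
20·60 + 0 + 525 = 1725 min
1725 = 1·1440 + 285; 285 = 4·60 + 45 → 04:45, 2020-11-07 + 1 day = 2020-11-08
→ 2020-11-08 04:45 DYD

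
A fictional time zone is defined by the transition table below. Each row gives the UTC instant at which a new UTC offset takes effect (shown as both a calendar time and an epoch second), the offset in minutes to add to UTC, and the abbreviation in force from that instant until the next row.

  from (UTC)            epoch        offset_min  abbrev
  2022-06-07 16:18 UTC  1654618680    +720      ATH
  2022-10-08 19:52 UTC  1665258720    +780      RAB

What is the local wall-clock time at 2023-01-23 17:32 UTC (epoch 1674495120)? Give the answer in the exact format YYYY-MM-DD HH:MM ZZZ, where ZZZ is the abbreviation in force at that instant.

Query: 2023-01-23 17:32 UTC
Rule 2/2 (RAB, +13:00): 2022-10-08 19:52 UTC ≤ query < +∞
17·60 + 32 + 780 = 1832 min
1832 = 1·1440 + 392; 392 = 6·60 + 32 → 06:32, 2023-01-23 + 1 day = 2023-01-24
→ 2023-01-24 06:32 RAB

2023-01-24 06:32 RAB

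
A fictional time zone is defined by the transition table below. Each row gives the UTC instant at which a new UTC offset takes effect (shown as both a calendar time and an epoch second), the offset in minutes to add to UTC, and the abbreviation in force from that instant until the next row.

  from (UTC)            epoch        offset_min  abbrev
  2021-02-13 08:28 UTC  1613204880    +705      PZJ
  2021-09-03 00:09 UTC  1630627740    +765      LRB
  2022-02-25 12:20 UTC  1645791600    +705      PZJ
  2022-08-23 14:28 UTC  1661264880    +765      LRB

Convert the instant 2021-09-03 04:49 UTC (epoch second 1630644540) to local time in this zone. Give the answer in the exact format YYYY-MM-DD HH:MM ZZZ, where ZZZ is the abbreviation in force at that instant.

Query: 2021-09-03 04:49 UTC
Rule 2/4 (LRB, +12:45): 2021-09-03 00:09 UTC ≤ query < 2022-02-25 12:20 UTC
4·60 + 49 + 765 = 1054 min
1054 = 0·1440 + 1054; 1054 = 17·60 + 34 → 17:34, same day
→ 2021-09-03 17:34 LRB

2021-09-03 17:34 LRB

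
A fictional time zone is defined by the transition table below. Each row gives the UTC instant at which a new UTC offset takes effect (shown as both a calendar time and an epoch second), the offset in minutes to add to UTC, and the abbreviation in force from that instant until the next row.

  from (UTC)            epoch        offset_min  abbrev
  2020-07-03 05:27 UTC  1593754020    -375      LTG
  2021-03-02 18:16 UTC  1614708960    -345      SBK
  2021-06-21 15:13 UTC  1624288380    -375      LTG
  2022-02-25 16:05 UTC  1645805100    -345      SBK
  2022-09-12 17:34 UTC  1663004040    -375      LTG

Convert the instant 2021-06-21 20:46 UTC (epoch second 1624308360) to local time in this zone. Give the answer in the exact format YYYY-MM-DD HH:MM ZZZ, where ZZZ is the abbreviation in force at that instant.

2021-06-21 14:31 LTG

Query: 2021-06-21 20:46 UTC
Rule 3/5 (LTG, -06:15): 2021-06-21 15:13 UTC ≤ query < 2022-02-25 16:05 UTC
20·60 + 46 - 375 = 871 min
871 = 0·1440 + 871; 871 = 14·60 + 31 → 14:31, same day
→ 2021-06-21 14:31 LTG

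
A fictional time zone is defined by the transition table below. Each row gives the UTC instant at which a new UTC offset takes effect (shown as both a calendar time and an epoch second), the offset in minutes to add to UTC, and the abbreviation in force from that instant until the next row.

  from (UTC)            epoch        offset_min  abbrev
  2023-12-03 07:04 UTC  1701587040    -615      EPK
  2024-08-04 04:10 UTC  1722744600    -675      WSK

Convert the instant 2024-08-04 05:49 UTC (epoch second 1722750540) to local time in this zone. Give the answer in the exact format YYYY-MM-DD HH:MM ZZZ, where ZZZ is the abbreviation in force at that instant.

2024-08-03 18:34 WSK

Query: 2024-08-04 05:49 UTC
Rule 2/2 (WSK, -11:15): 2024-08-04 04:10 UTC ≤ query < +∞
5·60 + 49 - 675 = -326 min
-326 = -1·1440 + 1114; 1114 = 18·60 + 34 → 18:34, 2024-08-04 - 1 day = 2024-08-03
→ 2024-08-03 18:34 WSK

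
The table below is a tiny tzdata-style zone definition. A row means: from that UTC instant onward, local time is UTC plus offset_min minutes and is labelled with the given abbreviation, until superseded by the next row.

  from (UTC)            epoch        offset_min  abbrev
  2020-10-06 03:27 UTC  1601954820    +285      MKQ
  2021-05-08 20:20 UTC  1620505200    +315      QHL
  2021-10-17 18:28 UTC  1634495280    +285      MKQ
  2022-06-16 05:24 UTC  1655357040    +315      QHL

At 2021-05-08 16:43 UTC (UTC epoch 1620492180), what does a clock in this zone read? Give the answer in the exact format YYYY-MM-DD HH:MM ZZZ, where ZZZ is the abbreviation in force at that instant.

Query: 2021-05-08 16:43 UTC
Rule 1/4 (MKQ, +04:45): 2020-10-06 03:27 UTC ≤ query < 2021-05-08 20:20 UTC
16·60 + 43 + 285 = 1288 min
1288 = 0·1440 + 1288; 1288 = 21·60 + 28 → 21:28, same day
→ 2021-05-08 21:28 MKQ

2021-05-08 21:28 MKQ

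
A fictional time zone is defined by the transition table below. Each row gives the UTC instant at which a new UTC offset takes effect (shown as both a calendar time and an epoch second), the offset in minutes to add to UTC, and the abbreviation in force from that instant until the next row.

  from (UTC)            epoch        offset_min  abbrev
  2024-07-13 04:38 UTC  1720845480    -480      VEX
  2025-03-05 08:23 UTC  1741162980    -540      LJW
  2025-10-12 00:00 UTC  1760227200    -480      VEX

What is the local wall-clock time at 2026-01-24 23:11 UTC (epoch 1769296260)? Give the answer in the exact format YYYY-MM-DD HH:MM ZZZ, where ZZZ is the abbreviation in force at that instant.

Query: 2026-01-24 23:11 UTC
Rule 3/3 (VEX, -08:00): 2025-10-12 00:00 UTC ≤ query < +∞
23·60 + 11 - 480 = 911 min
911 = 0·1440 + 911; 911 = 15·60 + 11 → 15:11, same day
→ 2026-01-24 15:11 VEX

2026-01-24 15:11 VEX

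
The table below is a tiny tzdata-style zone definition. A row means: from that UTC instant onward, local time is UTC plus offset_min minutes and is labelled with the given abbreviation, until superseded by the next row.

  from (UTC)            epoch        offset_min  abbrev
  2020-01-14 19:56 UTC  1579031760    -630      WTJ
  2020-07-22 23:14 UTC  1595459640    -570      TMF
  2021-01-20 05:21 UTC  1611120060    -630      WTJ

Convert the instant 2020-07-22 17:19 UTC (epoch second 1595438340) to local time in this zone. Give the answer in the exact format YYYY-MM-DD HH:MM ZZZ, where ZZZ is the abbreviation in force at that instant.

2020-07-22 06:49 WTJ

Query: 2020-07-22 17:19 UTC
Rule 1/3 (WTJ, -10:30): 2020-01-14 19:56 UTC ≤ query < 2020-07-22 23:14 UTC
17·60 + 19 - 630 = 409 min
409 = 0·1440 + 409; 409 = 6·60 + 49 → 06:49, same day
→ 2020-07-22 06:49 WTJ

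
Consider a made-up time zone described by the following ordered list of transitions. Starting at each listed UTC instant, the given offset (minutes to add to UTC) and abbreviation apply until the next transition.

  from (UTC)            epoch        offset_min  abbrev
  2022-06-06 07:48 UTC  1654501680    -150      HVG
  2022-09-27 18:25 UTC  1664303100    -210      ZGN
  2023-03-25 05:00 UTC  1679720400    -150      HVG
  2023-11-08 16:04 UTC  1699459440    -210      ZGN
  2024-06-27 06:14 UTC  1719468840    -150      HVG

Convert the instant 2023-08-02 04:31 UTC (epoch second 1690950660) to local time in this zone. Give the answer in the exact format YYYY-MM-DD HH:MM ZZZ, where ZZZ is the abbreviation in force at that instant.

Query: 2023-08-02 04:31 UTC
Rule 3/5 (HVG, -02:30): 2023-03-25 05:00 UTC ≤ query < 2023-11-08 16:04 UTC
4·60 + 31 - 150 = 121 min
121 = 0·1440 + 121; 121 = 2·60 + 1 → 02:01, same day
→ 2023-08-02 02:01 HVG

2023-08-02 02:01 HVG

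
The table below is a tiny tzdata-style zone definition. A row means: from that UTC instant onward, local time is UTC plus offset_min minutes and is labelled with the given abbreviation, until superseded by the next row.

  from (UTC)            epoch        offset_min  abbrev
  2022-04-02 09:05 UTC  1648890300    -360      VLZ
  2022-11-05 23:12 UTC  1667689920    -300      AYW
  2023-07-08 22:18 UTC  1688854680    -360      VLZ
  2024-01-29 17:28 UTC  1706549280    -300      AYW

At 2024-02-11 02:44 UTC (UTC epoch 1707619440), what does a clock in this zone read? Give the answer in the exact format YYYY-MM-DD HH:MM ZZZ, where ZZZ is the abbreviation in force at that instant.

Query: 2024-02-11 02:44 UTC
Rule 4/4 (AYW, -05:00): 2024-01-29 17:28 UTC ≤ query < +∞
2·60 + 44 - 300 = -136 min
-136 = -1·1440 + 1304; 1304 = 21·60 + 44 → 21:44, 2024-02-11 - 1 day = 2024-02-10
→ 2024-02-10 21:44 AYW

2024-02-10 21:44 AYW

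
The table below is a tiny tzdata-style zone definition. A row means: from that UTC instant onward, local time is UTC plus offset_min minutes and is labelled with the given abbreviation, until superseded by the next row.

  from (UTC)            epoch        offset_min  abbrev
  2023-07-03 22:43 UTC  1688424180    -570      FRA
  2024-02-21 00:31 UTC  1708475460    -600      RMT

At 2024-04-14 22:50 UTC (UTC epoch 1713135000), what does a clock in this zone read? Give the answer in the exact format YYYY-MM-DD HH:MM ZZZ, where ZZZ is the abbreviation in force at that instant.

2024-04-14 12:50 RMT

Query: 2024-04-14 22:50 UTC
Rule 2/2 (RMT, -10:00): 2024-02-21 00:31 UTC ≤ query < +∞
22·60 + 50 - 600 = 770 min
770 = 0·1440 + 770; 770 = 12·60 + 50 → 12:50, same day
→ 2024-04-14 12:50 RMT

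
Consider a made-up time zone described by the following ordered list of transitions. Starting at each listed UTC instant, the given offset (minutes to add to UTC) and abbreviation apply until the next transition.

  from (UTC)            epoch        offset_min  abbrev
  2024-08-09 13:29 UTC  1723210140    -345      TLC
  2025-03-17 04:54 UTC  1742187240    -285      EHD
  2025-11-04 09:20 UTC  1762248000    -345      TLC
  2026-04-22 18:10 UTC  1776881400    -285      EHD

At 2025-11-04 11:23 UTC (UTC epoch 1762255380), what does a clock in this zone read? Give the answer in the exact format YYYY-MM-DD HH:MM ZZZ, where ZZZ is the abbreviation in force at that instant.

2025-11-04 05:38 TLC

Query: 2025-11-04 11:23 UTC
Rule 3/4 (TLC, -05:45): 2025-11-04 09:20 UTC ≤ query < 2026-04-22 18:10 UTC
11·60 + 23 - 345 = 338 min
338 = 0·1440 + 338; 338 = 5·60 + 38 → 05:38, same day
→ 2025-11-04 05:38 TLC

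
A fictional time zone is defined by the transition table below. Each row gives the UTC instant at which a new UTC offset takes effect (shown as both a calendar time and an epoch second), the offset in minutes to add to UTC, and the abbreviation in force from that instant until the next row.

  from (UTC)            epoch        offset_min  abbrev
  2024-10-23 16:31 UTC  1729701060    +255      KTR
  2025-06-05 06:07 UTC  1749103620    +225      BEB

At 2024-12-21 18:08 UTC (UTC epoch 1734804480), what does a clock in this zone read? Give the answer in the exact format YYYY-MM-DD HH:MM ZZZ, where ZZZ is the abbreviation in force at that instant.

2024-12-21 22:23 KTR

Query: 2024-12-21 18:08 UTC
Rule 1/2 (KTR, +04:15): 2024-10-23 16:31 UTC ≤ query < 2025-06-05 06:07 UTC
18·60 + 8 + 255 = 1343 min
1343 = 0·1440 + 1343; 1343 = 22·60 + 23 → 22:23, same day
→ 2024-12-21 22:23 KTR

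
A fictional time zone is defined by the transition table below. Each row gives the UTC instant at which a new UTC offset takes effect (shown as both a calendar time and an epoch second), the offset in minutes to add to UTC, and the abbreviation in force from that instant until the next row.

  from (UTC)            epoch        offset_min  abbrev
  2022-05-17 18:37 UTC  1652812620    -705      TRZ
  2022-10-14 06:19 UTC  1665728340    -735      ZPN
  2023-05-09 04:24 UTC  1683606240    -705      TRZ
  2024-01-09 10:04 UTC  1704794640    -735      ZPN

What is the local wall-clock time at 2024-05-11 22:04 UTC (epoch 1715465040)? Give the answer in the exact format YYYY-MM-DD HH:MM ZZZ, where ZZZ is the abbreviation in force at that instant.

2024-05-11 09:49 ZPN

Query: 2024-05-11 22:04 UTC
Rule 4/4 (ZPN, -12:15): 2024-01-09 10:04 UTC ≤ query < +∞
22·60 + 4 - 735 = 589 min
589 = 0·1440 + 589; 589 = 9·60 + 49 → 09:49, same day
→ 2024-05-11 09:49 ZPN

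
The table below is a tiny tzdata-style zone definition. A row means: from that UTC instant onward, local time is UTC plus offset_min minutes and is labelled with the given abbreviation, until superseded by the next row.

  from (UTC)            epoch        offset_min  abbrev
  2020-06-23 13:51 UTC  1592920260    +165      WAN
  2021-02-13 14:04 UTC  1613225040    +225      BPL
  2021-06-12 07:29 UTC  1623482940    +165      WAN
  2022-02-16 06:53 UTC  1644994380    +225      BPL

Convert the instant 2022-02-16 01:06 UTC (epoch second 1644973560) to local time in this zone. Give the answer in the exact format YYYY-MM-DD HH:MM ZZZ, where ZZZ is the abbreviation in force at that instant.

Query: 2022-02-16 01:06 UTC
Rule 3/4 (WAN, +02:45): 2021-06-12 07:29 UTC ≤ query < 2022-02-16 06:53 UTC
1·60 + 6 + 165 = 231 min
231 = 0·1440 + 231; 231 = 3·60 + 51 → 03:51, same day
→ 2022-02-16 03:51 WAN

2022-02-16 03:51 WAN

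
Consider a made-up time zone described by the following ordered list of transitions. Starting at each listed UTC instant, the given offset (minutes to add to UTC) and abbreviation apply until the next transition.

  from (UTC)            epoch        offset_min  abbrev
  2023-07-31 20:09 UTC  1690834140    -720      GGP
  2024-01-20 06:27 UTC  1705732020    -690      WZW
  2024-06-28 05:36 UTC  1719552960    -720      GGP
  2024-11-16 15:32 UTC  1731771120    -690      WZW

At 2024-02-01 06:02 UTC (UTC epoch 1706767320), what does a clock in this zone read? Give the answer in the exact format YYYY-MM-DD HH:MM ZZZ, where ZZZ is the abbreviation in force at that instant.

Query: 2024-02-01 06:02 UTC
Rule 2/4 (WZW, -11:30): 2024-01-20 06:27 UTC ≤ query < 2024-06-28 05:36 UTC
6·60 + 2 - 690 = -328 min
-328 = -1·1440 + 1112; 1112 = 18·60 + 32 → 18:32, 2024-02-01 - 1 day = 2024-01-31
→ 2024-01-31 18:32 WZW

2024-01-31 18:32 WZW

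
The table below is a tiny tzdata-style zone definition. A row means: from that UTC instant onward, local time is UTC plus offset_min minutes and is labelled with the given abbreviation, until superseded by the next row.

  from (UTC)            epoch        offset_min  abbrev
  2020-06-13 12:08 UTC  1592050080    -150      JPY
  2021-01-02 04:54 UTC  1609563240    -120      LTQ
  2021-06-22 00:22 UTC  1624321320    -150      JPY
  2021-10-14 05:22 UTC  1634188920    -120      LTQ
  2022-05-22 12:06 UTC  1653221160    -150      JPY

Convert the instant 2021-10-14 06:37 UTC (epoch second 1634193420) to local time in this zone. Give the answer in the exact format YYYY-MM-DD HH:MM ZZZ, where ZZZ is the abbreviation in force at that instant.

Query: 2021-10-14 06:37 UTC
Rule 4/5 (LTQ, -02:00): 2021-10-14 05:22 UTC ≤ query < 2022-05-22 12:06 UTC
6·60 + 37 - 120 = 277 min
277 = 0·1440 + 277; 277 = 4·60 + 37 → 04:37, same day
→ 2021-10-14 04:37 LTQ

2021-10-14 04:37 LTQ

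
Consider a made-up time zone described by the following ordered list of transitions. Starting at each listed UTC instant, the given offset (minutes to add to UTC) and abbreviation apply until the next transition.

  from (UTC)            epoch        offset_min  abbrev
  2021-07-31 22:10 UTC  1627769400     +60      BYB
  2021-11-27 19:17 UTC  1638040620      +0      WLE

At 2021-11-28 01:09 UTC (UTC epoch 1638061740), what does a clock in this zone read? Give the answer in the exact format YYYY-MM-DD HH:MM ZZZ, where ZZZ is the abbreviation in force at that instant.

Query: 2021-11-28 01:09 UTC
Rule 2/2 (WLE, +00:00): 2021-11-27 19:17 UTC ≤ query < +∞
1·60 + 9 + 0 = 69 min
69 = 0·1440 + 69; 69 = 1·60 + 9 → 01:09, same day
→ 2021-11-28 01:09 WLE

2021-11-28 01:09 WLE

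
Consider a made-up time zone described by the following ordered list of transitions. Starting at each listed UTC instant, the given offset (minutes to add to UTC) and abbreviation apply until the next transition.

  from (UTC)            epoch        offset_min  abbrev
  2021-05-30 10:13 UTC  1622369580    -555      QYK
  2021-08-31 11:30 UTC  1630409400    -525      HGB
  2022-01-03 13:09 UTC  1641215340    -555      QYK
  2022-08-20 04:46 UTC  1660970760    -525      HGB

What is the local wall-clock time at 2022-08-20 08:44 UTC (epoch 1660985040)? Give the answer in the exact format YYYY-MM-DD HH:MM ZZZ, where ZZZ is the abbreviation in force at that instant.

Query: 2022-08-20 08:44 UTC
Rule 4/4 (HGB, -08:45): 2022-08-20 04:46 UTC ≤ query < +∞
8·60 + 44 - 525 = -1 min
-1 = -1·1440 + 1439; 1439 = 23·60 + 59 → 23:59, 2022-08-20 - 1 day = 2022-08-19
→ 2022-08-19 23:59 HGB

2022-08-19 23:59 HGB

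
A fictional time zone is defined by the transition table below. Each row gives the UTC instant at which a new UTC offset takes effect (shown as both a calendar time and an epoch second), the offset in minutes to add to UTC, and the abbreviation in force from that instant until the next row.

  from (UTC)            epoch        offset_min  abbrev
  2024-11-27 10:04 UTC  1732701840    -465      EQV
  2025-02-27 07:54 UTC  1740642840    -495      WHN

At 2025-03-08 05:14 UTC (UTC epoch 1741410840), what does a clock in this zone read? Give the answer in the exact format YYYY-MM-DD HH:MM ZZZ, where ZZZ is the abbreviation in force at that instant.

Query: 2025-03-08 05:14 UTC
Rule 2/2 (WHN, -08:15): 2025-02-27 07:54 UTC ≤ query < +∞
5·60 + 14 - 495 = -181 min
-181 = -1·1440 + 1259; 1259 = 20·60 + 59 → 20:59, 2025-03-08 - 1 day = 2025-03-07
→ 2025-03-07 20:59 WHN

2025-03-07 20:59 WHN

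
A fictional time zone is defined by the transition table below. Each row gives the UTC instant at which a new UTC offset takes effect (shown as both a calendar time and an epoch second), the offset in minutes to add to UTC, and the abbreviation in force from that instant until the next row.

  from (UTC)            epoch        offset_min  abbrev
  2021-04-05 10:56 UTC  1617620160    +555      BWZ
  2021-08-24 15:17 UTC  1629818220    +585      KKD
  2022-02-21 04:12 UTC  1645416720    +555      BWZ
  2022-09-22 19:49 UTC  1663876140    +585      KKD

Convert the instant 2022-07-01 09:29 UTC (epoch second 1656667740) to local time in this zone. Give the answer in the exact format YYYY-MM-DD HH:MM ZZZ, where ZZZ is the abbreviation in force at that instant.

Query: 2022-07-01 09:29 UTC
Rule 3/4 (BWZ, +09:15): 2022-02-21 04:12 UTC ≤ query < 2022-09-22 19:49 UTC
9·60 + 29 + 555 = 1124 min
1124 = 0·1440 + 1124; 1124 = 18·60 + 44 → 18:44, same day
→ 2022-07-01 18:44 BWZ

2022-07-01 18:44 BWZ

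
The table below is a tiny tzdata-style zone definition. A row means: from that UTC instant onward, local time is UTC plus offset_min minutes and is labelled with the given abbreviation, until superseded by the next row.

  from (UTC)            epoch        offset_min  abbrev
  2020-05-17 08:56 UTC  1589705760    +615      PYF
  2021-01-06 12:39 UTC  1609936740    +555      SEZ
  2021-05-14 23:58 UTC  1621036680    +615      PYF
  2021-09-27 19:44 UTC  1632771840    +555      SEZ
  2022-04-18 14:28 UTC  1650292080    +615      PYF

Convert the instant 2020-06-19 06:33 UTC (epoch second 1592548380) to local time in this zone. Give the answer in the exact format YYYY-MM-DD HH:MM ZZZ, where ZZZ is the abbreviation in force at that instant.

Query: 2020-06-19 06:33 UTC
Rule 1/5 (PYF, +10:15): 2020-05-17 08:56 UTC ≤ query < 2021-01-06 12:39 UTC
6·60 + 33 + 615 = 1008 min
1008 = 0·1440 + 1008; 1008 = 16·60 + 48 → 16:48, same day
→ 2020-06-19 16:48 PYF

2020-06-19 16:48 PYF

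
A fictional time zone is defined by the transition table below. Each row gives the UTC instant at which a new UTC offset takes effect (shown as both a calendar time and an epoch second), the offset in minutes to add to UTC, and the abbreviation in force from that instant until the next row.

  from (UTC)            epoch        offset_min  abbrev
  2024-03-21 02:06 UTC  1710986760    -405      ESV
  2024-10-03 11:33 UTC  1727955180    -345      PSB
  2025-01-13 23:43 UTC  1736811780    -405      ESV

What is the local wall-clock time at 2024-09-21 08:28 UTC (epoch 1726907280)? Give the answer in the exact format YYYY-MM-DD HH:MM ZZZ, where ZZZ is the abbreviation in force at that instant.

Query: 2024-09-21 08:28 UTC
Rule 1/3 (ESV, -06:45): 2024-03-21 02:06 UTC ≤ query < 2024-10-03 11:33 UTC
8·60 + 28 - 405 = 103 min
103 = 0·1440 + 103; 103 = 1·60 + 43 → 01:43, same day
→ 2024-09-21 01:43 ESV

2024-09-21 01:43 ESV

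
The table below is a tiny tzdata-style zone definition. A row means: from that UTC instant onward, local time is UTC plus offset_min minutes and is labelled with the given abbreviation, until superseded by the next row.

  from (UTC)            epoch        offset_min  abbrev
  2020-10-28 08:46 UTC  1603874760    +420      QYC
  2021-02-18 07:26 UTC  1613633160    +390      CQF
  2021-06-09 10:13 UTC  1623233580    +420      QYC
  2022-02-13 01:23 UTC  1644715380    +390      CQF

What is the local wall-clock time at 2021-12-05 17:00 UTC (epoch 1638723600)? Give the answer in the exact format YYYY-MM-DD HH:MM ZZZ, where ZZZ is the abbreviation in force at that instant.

2021-12-06 00:00 QYC

Query: 2021-12-05 17:00 UTC
Rule 3/4 (QYC, +07:00): 2021-06-09 10:13 UTC ≤ query < 2022-02-13 01:23 UTC
17·60 + 0 + 420 = 1440 min
1440 = 1·1440 + 0; 0 = 0·60 + 0 → 00:00, 2021-12-05 + 1 day = 2021-12-06
→ 2021-12-06 00:00 QYC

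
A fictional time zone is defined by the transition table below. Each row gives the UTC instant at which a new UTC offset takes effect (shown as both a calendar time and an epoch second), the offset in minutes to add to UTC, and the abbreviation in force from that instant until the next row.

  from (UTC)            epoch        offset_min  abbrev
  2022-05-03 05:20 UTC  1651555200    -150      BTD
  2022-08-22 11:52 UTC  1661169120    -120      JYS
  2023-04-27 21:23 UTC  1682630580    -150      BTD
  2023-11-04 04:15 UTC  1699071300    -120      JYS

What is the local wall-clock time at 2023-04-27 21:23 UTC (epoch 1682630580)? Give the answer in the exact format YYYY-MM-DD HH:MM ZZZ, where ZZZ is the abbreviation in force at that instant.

2023-04-27 18:53 BTD

Query: 2023-04-27 21:23 UTC
Rule 3/4 (BTD, -02:30): 2023-04-27 21:23 UTC ≤ query < 2023-11-04 04:15 UTC
21·60 + 23 - 150 = 1133 min
1133 = 0·1440 + 1133; 1133 = 18·60 + 53 → 18:53, same day
→ 2023-04-27 18:53 BTD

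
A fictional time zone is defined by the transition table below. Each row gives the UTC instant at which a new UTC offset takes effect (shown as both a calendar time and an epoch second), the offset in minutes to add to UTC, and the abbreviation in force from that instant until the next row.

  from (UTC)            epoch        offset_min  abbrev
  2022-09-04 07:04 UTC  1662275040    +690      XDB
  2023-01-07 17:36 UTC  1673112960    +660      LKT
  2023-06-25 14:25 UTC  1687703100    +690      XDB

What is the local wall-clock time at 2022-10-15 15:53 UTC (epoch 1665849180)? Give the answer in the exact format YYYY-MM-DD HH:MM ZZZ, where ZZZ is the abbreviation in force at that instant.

2022-10-16 03:23 XDB

Query: 2022-10-15 15:53 UTC
Rule 1/3 (XDB, +11:30): 2022-09-04 07:04 UTC ≤ query < 2023-01-07 17:36 UTC
15·60 + 53 + 690 = 1643 min
1643 = 1·1440 + 203; 203 = 3·60 + 23 → 03:23, 2022-10-15 + 1 day = 2022-10-16
→ 2022-10-16 03:23 XDB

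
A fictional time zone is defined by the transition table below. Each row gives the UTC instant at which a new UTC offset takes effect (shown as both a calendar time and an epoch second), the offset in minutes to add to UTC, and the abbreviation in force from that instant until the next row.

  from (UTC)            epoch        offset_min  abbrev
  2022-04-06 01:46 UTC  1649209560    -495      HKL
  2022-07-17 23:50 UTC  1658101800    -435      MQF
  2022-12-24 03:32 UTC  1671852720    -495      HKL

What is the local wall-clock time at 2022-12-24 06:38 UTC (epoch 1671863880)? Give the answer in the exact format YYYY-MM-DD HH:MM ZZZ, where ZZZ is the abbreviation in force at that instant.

2022-12-23 22:23 HKL

Query: 2022-12-24 06:38 UTC
Rule 3/3 (HKL, -08:15): 2022-12-24 03:32 UTC ≤ query < +∞
6·60 + 38 - 495 = -97 min
-97 = -1·1440 + 1343; 1343 = 22·60 + 23 → 22:23, 2022-12-24 - 1 day = 2022-12-23
→ 2022-12-23 22:23 HKL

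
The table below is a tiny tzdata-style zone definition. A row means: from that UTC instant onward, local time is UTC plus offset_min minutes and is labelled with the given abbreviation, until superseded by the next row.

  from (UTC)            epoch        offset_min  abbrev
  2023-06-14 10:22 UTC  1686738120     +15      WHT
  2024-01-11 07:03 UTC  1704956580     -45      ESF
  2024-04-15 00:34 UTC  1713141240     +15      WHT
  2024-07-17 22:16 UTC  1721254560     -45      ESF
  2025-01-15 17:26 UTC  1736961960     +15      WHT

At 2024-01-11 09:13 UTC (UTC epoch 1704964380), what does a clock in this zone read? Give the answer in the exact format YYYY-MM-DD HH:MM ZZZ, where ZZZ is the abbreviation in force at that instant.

2024-01-11 08:28 ESF

Query: 2024-01-11 09:13 UTC
Rule 2/5 (ESF, -00:45): 2024-01-11 07:03 UTC ≤ query < 2024-04-15 00:34 UTC
9·60 + 13 - 45 = 508 min
508 = 0·1440 + 508; 508 = 8·60 + 28 → 08:28, same day
→ 2024-01-11 08:28 ESF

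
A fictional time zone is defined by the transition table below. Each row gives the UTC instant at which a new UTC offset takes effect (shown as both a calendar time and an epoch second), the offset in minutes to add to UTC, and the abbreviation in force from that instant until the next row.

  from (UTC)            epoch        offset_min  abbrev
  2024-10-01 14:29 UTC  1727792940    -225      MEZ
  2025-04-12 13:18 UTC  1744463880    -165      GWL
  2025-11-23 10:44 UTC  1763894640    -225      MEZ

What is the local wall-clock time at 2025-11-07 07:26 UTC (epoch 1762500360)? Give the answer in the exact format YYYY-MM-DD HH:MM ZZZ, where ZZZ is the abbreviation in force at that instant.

Query: 2025-11-07 07:26 UTC
Rule 2/3 (GWL, -02:45): 2025-04-12 13:18 UTC ≤ query < 2025-11-23 10:44 UTC
7·60 + 26 - 165 = 281 min
281 = 0·1440 + 281; 281 = 4·60 + 41 → 04:41, same day
→ 2025-11-07 04:41 GWL

2025-11-07 04:41 GWL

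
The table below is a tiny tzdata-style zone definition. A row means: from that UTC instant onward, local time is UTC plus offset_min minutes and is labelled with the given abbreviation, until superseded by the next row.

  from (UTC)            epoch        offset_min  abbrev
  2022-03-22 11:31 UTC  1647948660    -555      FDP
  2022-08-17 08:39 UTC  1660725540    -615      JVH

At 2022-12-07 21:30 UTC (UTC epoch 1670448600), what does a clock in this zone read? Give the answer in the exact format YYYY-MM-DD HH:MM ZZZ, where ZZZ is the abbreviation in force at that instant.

Query: 2022-12-07 21:30 UTC
Rule 2/2 (JVH, -10:15): 2022-08-17 08:39 UTC ≤ query < +∞
21·60 + 30 - 615 = 675 min
675 = 0·1440 + 675; 675 = 11·60 + 15 → 11:15, same day
→ 2022-12-07 11:15 JVH

2022-12-07 11:15 JVH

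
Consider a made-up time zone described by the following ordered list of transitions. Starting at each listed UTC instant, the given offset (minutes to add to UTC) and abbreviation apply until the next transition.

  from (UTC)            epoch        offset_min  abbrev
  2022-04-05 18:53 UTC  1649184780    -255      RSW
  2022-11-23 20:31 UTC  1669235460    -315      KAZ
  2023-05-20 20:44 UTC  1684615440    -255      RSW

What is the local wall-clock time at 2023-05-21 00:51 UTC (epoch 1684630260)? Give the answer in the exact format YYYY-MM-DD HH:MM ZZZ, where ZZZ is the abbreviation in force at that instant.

2023-05-20 20:36 RSW

Query: 2023-05-21 00:51 UTC
Rule 3/3 (RSW, -04:15): 2023-05-20 20:44 UTC ≤ query < +∞
0·60 + 51 - 255 = -204 min
-204 = -1·1440 + 1236; 1236 = 20·60 + 36 → 20:36, 2023-05-21 - 1 day = 2023-05-20
→ 2023-05-20 20:36 RSW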